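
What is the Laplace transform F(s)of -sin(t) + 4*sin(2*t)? 8/(s^2 + 4) - 1/(s^2 + 1)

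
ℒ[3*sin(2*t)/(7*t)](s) 3*atan(2/s)/7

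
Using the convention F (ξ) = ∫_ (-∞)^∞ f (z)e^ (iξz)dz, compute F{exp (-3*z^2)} sqrt (3)*sqrt (pi)*exp (-ξ^2/12)/3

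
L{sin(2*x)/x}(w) atan(2/w)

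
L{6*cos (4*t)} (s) 6*s/ (s^2 + 16)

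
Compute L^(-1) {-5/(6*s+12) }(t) -5*exp(-2*t) /6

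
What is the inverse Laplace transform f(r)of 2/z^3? r^2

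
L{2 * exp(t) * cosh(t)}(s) 2 * (s - 1)/(s * (s - 2))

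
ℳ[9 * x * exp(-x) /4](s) 9 * gamma(s + 1) /4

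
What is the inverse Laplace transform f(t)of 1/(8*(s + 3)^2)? t*exp(-3*t)/8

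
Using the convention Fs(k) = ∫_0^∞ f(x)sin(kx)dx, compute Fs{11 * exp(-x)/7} 11 * k/(7 * (k^2+1))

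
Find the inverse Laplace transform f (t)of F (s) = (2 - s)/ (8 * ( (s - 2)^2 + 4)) -exp (2 * t) * cos (2 * t)/8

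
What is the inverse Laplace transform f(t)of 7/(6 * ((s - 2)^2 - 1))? 7 * exp(2 * t) * sinh(t)/6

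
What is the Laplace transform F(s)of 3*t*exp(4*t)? 3/(s - 4)^2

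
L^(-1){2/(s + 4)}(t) 2*exp(-4*t)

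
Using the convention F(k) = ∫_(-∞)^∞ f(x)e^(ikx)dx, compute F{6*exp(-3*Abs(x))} 36/(k^2 + 9)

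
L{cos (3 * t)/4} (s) s/ (4 * (s^2 + 9))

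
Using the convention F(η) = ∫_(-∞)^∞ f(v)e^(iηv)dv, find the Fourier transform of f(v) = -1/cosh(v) -pi/cosh(pi*η/2)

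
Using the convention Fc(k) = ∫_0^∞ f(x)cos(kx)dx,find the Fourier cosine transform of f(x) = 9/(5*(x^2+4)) 9*pi*exp(-2*k)/20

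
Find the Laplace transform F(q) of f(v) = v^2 2/q^3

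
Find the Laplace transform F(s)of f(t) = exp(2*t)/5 1/(5*(s - 2))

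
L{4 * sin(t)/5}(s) 4/(5 * (s^2 + 1))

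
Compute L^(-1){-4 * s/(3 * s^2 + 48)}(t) -4 * cos(4 * t)/3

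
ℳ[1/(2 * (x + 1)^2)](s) (-pi * s + pi)/(2 * sin(pi * s))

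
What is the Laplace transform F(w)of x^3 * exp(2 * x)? 6/(w - 2)^4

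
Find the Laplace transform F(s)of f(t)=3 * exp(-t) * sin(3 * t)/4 9/(4 * ((s+1)^2+9))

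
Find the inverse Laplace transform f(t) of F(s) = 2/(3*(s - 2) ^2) 2*t*exp(2*t) /3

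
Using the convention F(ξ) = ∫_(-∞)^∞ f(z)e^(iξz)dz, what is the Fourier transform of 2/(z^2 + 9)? 2 * pi * exp(-3 * Abs(ξ))/3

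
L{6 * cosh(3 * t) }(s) 6 * s/(s^2 - 9) 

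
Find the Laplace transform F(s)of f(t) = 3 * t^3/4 9/(2 * s^4)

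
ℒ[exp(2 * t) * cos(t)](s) (s - 2)/((s - 2)^2 + 1)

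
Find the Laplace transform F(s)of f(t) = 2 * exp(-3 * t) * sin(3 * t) 6/((s + 3)^2 + 9)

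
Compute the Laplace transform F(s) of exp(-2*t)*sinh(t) 1/((s + 2) ^2 - 1) 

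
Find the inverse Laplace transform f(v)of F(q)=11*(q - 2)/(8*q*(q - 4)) 11*exp(2*v)*cosh(2*v)/8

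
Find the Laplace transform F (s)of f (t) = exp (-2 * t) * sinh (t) 1/ ( (s + 2)^2-1)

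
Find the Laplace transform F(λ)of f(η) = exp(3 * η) 1/(λ - 3)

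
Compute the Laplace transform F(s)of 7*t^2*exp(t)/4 7/(2*(s - 1)^3)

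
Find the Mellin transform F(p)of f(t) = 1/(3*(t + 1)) pi*csc(pi*p)/3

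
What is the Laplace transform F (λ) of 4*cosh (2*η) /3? 4*λ/ (3*(λ^2 - 4) ) 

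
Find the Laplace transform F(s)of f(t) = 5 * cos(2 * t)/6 5 * s/(6 * (s^2 + 4))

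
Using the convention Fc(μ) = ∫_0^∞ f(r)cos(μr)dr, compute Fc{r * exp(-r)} (1 - μ^2)/(μ^2 + 1)^2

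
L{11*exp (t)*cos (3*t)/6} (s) 11*(s - 1)/ (6*( (s - 1)^2+9))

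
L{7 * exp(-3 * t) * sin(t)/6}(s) 7/(6 * ((s+3)^2+1))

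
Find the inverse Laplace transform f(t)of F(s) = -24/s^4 -4 * t^3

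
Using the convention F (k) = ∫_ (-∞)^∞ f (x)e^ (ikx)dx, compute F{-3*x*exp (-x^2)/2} -3*I*sqrt (pi)*k*exp (-k^2/4)/4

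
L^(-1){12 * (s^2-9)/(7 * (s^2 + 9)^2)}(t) 12 * t * cos(3 * t)/7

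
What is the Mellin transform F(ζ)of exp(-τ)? gamma(ζ)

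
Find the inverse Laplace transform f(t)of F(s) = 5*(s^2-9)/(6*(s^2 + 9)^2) 5*t*cos(3*t)/6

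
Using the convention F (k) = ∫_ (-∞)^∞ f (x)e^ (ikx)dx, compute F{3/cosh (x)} 3*pi/cosh (pi*k/2)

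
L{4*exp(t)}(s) 4/(s - 1)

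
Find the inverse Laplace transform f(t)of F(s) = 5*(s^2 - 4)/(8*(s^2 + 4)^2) 5*t*cos(2*t)/8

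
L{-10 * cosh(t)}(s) -10 * s/(s^2-1)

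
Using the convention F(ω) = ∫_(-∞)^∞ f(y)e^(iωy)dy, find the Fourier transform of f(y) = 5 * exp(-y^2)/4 5 * sqrt(pi) * exp(-ω^2/4)/4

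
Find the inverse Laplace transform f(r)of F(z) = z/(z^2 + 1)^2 r*sin(r)/2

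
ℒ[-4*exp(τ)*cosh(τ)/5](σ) 4*(1 - σ)/(5*σ*(σ - 2))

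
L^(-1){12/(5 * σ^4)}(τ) 2 * τ^3/5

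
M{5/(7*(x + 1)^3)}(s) 5*pi*(s - 2)*(s - 1)/(14*sin(pi*s))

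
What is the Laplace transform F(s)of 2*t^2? 4/s^3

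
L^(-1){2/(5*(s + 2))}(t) 2*exp(-2*t)/5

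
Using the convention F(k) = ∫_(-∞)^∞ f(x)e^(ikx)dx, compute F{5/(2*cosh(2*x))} 5*pi/(4*cosh(pi*k/4))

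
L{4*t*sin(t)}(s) 8*s/(s^2 + 1)^2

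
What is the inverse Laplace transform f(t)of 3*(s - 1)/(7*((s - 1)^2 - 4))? 3*exp(t)*cosh(2*t)/7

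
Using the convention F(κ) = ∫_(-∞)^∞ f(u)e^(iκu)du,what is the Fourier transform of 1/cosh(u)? pi/cosh(pi * κ/2)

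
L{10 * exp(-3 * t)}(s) 10/(s + 3)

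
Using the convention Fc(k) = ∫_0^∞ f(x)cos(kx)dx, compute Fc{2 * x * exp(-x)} 2 * (1 - k^2)/(k^2 + 1)^2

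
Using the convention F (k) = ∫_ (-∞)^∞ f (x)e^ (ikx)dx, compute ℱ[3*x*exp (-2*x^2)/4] 3*sqrt (2)*I*sqrt (pi)*k*exp (-k^2/8)/32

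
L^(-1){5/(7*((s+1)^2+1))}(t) 5*exp(-t)*sin(t)/7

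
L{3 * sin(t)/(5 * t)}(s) 3 * atan(1/s)/5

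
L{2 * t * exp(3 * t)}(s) 2/(s - 3)^2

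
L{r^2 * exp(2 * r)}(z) 2/(z - 2)^3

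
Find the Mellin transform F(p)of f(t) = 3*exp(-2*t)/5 3*gamma(p)/(5*2^p)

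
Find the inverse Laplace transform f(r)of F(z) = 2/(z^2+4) sin(2 * r)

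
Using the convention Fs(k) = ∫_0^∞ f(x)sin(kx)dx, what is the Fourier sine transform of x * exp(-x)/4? k/(2 * (k^2 + 1)^2)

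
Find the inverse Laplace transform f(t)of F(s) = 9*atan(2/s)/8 9*sin(2*t)/(8*t)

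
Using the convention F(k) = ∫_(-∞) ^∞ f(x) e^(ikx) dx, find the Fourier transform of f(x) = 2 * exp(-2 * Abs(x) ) 8/(k^2 + 4) 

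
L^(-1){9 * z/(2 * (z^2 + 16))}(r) 9 * cos(4 * r)/2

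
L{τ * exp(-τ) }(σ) (σ + 1) ^(-2) 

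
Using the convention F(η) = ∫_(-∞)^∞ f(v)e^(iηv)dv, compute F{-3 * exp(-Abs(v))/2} -3/(η^2 + 1)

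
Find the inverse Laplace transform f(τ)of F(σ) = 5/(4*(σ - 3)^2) 5*τ*exp(3*τ)/4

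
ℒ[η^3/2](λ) 3/λ^4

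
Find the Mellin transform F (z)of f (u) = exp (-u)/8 gamma (z)/8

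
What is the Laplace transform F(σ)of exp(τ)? 1/(σ - 1)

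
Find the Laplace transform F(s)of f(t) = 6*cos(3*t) 6*s/(s^2+9)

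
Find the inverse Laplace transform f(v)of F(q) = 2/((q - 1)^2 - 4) exp(v) * sinh(2 * v)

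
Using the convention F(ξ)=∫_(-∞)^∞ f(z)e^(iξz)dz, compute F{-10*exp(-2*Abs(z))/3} -40/(3*ξ^2 + 12)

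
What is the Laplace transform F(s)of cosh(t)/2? s/(2 * (s^2 - 1))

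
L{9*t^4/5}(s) 216/(5*s^5)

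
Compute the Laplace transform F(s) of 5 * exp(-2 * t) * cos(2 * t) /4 5 * (s + 2) /(4 * ((s + 2) ^2 + 4) ) 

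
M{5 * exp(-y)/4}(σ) 5 * gamma(σ)/4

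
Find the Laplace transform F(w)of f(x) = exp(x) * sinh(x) 1/(w * (w - 2))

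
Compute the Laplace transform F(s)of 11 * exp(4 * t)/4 11/(4 * (s - 4))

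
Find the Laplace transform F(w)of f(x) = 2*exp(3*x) 2/(w - 3)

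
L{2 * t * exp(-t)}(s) 2/(s + 1)^2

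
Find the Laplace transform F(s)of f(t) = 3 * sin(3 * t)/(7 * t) 3 * atan(3/s)/7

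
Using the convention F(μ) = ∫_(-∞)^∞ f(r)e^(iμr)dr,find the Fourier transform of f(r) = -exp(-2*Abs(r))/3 -4/(3*μ^2 + 12)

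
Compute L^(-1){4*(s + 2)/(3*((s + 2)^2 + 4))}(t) 4*exp(-2*t)*cos(2*t)/3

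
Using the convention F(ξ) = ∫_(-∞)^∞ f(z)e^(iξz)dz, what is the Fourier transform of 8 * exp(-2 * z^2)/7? 4 * sqrt(2) * sqrt(pi) * exp(-ξ^2/8)/7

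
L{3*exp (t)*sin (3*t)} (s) 9/ ( (s - 1)^2 + 9)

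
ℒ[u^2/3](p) 2/(3 * p^3)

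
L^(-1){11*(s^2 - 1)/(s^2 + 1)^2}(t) 11*t*cos(t)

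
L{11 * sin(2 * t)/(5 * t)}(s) 11 * atan(2/s)/5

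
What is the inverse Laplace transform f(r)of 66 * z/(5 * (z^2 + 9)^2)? 11 * r * sin(3 * r)/5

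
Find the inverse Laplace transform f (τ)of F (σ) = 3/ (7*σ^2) 3*τ/7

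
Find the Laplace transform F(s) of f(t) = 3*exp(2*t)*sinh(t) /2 3/(2*((s - 2) ^2 - 1) ) 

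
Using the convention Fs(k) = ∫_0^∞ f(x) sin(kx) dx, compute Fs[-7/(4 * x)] -7 * pi/8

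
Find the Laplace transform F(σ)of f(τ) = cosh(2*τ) σ/(σ^2 - 4)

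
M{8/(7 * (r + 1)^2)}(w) -8 * pi * (w - 1)/(7 * sin(pi * w))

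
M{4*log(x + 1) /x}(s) -4*pi*csc(pi*s) /(s - 1) 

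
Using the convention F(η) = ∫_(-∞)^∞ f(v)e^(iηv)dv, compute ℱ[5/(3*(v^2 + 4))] 5*pi*exp(-2*Abs(η))/6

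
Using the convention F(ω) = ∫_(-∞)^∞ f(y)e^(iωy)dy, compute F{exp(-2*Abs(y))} 4/(ω^2 + 4)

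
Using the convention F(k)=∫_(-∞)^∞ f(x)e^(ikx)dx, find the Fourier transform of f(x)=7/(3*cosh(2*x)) 7*pi/(6*cosh(pi*k/4))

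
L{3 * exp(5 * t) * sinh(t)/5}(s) 3/(5 * ((s - 5)^2 - 1))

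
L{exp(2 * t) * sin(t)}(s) 1/((s - 2)^2+1)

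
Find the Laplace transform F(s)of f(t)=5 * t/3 5/(3 * s^2)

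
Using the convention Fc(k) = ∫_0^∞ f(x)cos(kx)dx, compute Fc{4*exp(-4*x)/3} 16/(3*(k^2 + 16))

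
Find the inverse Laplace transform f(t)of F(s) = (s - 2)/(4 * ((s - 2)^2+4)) exp(2 * t) * cos(2 * t)/4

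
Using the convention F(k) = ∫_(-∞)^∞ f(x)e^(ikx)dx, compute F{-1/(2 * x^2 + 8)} -pi * exp(-2 * Abs(k))/4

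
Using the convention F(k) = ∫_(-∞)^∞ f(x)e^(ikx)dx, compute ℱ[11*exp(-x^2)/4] 11*sqrt(pi)*exp(-k^2/4)/4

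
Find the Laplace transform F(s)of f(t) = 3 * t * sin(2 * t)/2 6 * s/(s^2 + 4)^2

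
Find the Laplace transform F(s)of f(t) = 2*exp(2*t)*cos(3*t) 2*(s - 2)/((s - 2)^2 + 9)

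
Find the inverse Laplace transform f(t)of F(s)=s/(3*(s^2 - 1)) cosh(t)/3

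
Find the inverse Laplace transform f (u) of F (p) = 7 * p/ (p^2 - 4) 7 * cosh (2 * u) 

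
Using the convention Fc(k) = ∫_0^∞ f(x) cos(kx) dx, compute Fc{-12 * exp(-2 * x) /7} -24/(7 * k^2 + 28) 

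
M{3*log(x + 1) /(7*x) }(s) -3*pi*csc(pi*s) /(7*s - 7) 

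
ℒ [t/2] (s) 1/(2 * s^2)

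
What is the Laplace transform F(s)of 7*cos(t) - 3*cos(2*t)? 7*s/(s^2 + 1) - 3*s/(s^2 + 4)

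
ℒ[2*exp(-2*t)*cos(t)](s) 2*(s + 2) /((s + 2) ^2 + 1) 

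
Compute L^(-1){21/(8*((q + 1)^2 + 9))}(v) 7*exp(-v)*sin(3*v)/8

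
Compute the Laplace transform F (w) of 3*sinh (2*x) 6/ (w^2 - 4) 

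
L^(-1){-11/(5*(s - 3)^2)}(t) -11*t*exp(3*t)/5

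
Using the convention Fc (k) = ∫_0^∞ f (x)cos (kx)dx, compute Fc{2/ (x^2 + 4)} pi*exp (-2*k)/2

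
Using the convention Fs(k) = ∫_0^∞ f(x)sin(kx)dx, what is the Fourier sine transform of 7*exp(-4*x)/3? 7*k/(3*(k^2 + 16))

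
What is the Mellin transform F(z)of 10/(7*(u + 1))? 10*pi*csc(pi*z)/7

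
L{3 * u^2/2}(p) 3/p^3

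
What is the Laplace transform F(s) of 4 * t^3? 24/s^4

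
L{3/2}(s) 3/(2*s)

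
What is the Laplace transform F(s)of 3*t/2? 3/(2*s^2)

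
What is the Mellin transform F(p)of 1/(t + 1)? pi * csc(pi * p)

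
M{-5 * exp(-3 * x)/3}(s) -5 * gamma(s)/(3 * 3^s)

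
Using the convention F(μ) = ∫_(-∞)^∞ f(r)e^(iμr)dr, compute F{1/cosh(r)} pi/cosh(pi*μ/2)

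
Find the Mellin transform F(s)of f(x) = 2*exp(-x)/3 2*gamma(s)/3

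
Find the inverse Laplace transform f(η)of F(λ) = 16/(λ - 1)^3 8*η^2*exp(η)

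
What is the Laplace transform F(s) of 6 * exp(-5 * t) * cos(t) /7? 6 * (s + 5) /(7 * ((s + 5) ^2 + 1) ) 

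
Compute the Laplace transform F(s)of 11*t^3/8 33/(4*s^4)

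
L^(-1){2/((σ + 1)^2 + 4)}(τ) exp(-τ)*sin(2*τ)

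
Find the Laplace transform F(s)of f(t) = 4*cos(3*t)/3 4*s/(3*(s^2 + 9))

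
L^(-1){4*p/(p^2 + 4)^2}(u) u*sin(2*u)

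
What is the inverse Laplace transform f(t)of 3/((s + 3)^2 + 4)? 3 * exp(-3 * t) * sin(2 * t)/2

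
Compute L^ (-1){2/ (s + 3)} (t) 2*exp (-3*t)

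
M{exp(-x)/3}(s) gamma(s)/3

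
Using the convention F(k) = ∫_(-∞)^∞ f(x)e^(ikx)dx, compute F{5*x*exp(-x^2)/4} 5*I*sqrt(pi)*k*exp(-k^2/4)/8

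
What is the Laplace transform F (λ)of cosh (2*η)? λ/ (λ^2-4)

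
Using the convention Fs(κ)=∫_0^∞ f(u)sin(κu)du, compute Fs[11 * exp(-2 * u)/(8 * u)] 11 * atan(κ/2)/8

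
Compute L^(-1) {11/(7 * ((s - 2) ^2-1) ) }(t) 11 * exp(2 * t) * sinh(t) /7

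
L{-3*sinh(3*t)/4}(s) -9/(4*s^2-36)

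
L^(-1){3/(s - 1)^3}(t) 3*t^2*exp(t)/2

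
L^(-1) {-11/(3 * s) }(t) -11/3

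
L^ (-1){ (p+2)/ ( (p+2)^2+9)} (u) exp (-2 * u) * cos (3 * u)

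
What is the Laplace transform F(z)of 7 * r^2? 14/z^3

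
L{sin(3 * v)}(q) 3/(q^2 + 9)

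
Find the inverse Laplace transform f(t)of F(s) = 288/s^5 12*t^4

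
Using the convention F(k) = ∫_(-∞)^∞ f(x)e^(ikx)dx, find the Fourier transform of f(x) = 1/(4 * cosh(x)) pi/(4 * cosh(pi * k/2))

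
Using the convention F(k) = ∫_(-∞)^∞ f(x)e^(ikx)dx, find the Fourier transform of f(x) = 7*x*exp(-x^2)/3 7*I*sqrt(pi)*k*exp(-k^2/4)/6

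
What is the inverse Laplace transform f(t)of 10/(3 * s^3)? 5 * t^2/3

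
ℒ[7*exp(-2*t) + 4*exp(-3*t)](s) 7/(s + 2) + 4/(s + 3)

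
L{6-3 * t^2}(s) 6/s - 6/s^3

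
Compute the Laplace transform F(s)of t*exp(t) (s - 1)^(-2)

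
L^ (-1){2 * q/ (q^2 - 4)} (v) 2 * cosh (2 * v)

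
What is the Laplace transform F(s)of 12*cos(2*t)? 12*s/(s^2 + 4)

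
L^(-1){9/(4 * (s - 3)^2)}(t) 9 * t * exp(3 * t)/4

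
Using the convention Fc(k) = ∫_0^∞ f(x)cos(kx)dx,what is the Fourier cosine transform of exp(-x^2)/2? sqrt(pi) * exp(-k^2/4)/4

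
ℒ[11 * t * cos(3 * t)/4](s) 11 * (s^2 - 9)/(4 * (s^2 + 9)^2)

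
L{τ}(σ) σ^(-2)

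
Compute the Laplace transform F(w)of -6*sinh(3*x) -18/(w^2-9)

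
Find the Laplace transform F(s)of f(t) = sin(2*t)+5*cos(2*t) 2/(s^2+4)+5*s/(s^2+4)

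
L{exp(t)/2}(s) 1/(2 * (s - 1))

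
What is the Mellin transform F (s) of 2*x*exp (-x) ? 2*gamma (s + 1) 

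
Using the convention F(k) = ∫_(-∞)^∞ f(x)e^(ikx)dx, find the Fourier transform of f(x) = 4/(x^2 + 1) 4*pi*exp(-Abs(k))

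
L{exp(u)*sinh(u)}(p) 1/(p*(p - 2))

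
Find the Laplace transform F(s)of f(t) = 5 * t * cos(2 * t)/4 5 * (s^2 - 4)/(4 * (s^2 + 4)^2)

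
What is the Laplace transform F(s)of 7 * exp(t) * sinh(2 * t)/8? 7/(4 * ((s - 1)^2-4))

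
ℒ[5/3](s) 5/(3 * s)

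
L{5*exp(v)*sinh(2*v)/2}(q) 5/((q - 1)^2 - 4)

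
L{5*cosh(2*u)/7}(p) 5*p/(7*(p^2 - 4))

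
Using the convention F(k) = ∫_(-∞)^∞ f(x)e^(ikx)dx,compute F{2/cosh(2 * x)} pi/cosh(pi * k/4)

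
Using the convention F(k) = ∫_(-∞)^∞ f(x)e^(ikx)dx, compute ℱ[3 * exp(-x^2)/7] 3 * sqrt(pi) * exp(-k^2/4)/7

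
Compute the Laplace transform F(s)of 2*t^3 12/s^4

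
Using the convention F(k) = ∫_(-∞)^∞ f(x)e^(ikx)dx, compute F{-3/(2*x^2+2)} -3*pi*exp(-Abs(k))/2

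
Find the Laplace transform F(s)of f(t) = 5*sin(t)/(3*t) 5*atan(1/s)/3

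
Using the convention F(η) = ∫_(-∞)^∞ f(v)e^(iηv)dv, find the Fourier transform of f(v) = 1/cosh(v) pi/cosh(pi*η/2)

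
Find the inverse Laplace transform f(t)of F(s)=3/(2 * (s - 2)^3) 3 * t^2 * exp(2 * t)/4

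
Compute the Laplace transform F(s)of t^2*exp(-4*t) 2/(s + 4)^3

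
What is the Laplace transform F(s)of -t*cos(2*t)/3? (4 - s^2)/(3*(s^2 + 4)^2)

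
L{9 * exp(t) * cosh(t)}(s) 9 * (s - 1)/(s * (s - 2))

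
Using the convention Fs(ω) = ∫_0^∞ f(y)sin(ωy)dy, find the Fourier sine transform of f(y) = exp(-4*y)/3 ω/(3*(ω^2+16))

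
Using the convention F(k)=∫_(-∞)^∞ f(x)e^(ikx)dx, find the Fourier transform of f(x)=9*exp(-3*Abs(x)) 54/(k^2 + 9)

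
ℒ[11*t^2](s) 22/s^3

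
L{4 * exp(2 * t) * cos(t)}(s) 4 * (s - 2)/((s - 2)^2 + 1)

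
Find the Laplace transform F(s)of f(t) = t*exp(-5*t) (s + 5)^(-2)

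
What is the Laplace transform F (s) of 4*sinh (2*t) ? 8/ (s^2 - 4) 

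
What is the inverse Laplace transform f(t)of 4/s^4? 2 * t^3/3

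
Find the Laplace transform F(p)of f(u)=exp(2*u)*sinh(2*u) 2/(p*(p - 4))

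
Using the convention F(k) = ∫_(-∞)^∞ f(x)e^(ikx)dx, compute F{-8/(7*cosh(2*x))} -4*pi/(7*cosh(pi*k/4))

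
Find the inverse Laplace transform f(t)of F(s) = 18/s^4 3 * t^3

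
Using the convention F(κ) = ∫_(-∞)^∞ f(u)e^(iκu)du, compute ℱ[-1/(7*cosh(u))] -pi/(7*cosh(pi*κ/2))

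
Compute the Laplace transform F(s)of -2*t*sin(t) -4*s/(s^2+1)^2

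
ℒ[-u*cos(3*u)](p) (9 - p^2)/(p^2 + 9)^2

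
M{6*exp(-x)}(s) 6*gamma(s)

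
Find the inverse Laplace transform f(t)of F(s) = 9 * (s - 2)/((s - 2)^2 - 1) 9 * exp(2 * t) * cosh(t)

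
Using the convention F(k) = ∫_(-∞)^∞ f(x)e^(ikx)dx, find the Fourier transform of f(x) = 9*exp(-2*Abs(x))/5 36/(5*(k^2 + 4))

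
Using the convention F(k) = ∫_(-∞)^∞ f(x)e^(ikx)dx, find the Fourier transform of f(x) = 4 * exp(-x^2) 4 * sqrt(pi) * exp(-k^2/4)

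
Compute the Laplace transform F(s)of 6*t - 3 6/s^2 - 3/s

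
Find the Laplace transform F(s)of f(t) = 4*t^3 24/s^4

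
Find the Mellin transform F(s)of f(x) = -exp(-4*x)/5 -gamma(s)/(5*4^s)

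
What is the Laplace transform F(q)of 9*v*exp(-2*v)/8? 9/(8*(q+2)^2)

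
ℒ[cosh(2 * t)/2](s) s/(2 * (s^2 - 4))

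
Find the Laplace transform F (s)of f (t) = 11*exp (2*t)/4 11/ (4*(s - 2))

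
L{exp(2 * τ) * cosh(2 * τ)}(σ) (σ - 2)/(σ * (σ - 4))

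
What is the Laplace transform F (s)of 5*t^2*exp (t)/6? 5/ (3*(s - 1)^3)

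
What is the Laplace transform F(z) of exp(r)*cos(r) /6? (z - 1) /(6*((z - 1) ^2 + 1) ) 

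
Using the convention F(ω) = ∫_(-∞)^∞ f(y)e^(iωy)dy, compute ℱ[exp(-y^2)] sqrt(pi) * exp(-ω^2/4)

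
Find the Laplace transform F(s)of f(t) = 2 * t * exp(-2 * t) 2/(s + 2)^2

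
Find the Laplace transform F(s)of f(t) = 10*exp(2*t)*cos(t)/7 10*(s - 2)/(7*((s - 2)^2 + 1))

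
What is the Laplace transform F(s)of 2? 2/s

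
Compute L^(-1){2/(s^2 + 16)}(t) sin(4 * t)/2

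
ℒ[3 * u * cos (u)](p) 3 * (p^2 - 1)/ (p^2+1)^2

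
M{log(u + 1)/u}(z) -pi*csc(pi*z)/(z - 1)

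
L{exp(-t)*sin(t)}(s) 1/((s + 1)^2 + 1)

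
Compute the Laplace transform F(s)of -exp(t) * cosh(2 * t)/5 (1 - s)/(5 * ((s - 1)^2 - 4))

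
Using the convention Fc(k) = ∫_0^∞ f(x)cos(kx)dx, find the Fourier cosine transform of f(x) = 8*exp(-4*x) 32/(k^2 + 16)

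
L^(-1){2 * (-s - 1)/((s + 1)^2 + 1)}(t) -2 * exp(-t) * cos(t)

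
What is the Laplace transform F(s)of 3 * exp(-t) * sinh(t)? 3/(s * (s + 2))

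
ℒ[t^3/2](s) 3/s^4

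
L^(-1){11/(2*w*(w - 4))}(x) 11*exp(2*x)*sinh(2*x)/4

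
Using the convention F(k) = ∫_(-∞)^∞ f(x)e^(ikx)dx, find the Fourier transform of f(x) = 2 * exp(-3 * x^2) 2 * sqrt(3) * sqrt(pi) * exp(-k^2/12)/3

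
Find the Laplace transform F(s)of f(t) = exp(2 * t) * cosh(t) (s - 2)/((s - 2)^2 - 1)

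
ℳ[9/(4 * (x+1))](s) 9 * pi * csc(pi * s)/4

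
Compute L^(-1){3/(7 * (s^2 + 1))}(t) 3 * sin(t)/7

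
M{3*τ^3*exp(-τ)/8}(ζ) 3*gamma(ζ + 3)/8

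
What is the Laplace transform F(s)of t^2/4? 1/(2 * s^3)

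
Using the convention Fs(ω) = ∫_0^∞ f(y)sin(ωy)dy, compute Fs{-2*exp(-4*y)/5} -2*ω/(5*ω^2 + 80)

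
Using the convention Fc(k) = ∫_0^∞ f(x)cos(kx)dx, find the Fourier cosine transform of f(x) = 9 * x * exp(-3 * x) 9 * (9 - k^2)/(k^2 + 9)^2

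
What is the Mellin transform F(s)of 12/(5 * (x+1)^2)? -12 * pi * (s - 1)/(5 * sin(pi * s))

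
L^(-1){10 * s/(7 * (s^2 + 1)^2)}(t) 5 * t * sin(t)/7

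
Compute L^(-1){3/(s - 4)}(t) 3*exp(4*t)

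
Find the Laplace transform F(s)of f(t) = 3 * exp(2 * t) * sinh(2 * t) 6/(s * (s - 4))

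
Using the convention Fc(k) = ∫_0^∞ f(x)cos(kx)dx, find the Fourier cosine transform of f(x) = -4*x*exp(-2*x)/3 4*(k^2 - 4)/(3*(k^2 + 4)^2)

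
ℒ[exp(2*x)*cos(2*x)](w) (w - 2)/((w - 2)^2 + 4)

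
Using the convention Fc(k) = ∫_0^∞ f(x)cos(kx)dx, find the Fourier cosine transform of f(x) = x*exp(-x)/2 (1 - k^2)/(2*(k^2 + 1)^2)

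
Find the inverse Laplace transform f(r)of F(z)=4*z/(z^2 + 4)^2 r*sin(2*r)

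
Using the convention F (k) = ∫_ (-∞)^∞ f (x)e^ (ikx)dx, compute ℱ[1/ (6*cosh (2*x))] pi/ (12*cosh (pi*k/4))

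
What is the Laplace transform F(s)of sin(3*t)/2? 3/(2*(s^2 + 9))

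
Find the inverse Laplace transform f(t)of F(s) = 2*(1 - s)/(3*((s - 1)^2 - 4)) -2*exp(t)*cosh(2*t)/3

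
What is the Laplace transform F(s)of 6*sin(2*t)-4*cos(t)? 12/(s^2 + 4)-4*s/(s^2 + 1)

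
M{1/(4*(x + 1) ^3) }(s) pi*(s - 2)*(s - 1) /(8*sin(pi*s) ) 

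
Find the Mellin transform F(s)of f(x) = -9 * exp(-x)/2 -9 * gamma(s)/2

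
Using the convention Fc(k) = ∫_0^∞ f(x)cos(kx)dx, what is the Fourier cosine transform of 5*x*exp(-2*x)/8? 5*(4 - k^2)/(8*(k^2 + 4)^2)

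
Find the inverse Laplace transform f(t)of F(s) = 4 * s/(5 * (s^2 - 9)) 4 * cosh(3 * t)/5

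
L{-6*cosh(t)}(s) -6*s/(s^2 - 1)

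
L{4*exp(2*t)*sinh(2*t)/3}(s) 8/(3*s*(s - 4))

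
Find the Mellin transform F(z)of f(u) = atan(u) -pi*sec(pi*z/2)/(2*z)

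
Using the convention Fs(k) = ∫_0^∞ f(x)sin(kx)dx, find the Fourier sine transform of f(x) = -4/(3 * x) -2 * pi/3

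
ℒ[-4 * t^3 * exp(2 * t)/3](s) -8/(s - 2)^4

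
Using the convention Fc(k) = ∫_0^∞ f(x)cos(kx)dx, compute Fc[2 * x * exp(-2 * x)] 2 * (4 - k^2)/(k^2+4)^2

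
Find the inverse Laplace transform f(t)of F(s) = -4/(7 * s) -4/7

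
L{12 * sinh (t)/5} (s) 12/ (5 * (s^2 - 1))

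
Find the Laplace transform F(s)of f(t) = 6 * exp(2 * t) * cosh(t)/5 6 * (s - 2)/(5 * ((s - 2)^2-1))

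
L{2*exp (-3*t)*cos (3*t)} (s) 2*(s + 3)/ ( (s + 3)^2 + 9)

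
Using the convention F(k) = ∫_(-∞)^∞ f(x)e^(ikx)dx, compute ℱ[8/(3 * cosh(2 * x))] 4 * pi/(3 * cosh(pi * k/4))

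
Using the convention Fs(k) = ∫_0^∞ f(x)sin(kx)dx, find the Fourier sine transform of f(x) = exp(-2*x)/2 k/(2*(k^2 + 4))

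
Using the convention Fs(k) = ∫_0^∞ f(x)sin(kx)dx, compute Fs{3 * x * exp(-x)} 6 * k/(k^2+1)^2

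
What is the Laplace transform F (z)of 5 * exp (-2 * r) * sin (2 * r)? 10/ ( (z + 2)^2 + 4)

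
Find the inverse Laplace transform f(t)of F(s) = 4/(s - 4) 4*exp(4*t)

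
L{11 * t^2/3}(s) 22/(3 * s^3)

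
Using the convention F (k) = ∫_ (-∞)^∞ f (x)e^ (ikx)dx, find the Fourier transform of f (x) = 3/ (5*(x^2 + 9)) pi*exp (-3*Abs (k))/5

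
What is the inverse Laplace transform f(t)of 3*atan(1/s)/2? 3*sin(t)/(2*t)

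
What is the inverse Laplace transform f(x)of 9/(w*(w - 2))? 9*exp(x)*sinh(x)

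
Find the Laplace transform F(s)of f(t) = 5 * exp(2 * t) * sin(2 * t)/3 10/(3 * ((s - 2)^2 + 4))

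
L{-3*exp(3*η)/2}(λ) -3/(2*λ - 6)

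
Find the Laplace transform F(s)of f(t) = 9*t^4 216/s^5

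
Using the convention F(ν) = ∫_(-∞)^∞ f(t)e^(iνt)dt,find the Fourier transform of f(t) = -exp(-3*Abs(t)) -6/(ν^2 + 9)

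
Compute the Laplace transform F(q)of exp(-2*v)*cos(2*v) (q + 2)/((q + 2)^2 + 4)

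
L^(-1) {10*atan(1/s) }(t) 10*sin(t) /t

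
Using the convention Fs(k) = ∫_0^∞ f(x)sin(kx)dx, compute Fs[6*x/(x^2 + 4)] 3*pi*exp(-2*k)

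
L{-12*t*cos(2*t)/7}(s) 12*(4 - s^2)/(7*(s^2 + 4)^2)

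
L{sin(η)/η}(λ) atan(1/λ)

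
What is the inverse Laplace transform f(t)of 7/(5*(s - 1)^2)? 7*t*exp(t)/5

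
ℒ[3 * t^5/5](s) 72/s^6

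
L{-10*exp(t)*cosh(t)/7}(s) 10*(1 - s)/(7*s*(s - 2))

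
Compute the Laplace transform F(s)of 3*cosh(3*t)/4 3*s/(4*(s^2 - 9))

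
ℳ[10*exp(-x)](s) 10*gamma(s)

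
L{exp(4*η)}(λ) 1/(λ - 4)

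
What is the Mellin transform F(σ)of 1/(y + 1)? pi*csc(pi*σ)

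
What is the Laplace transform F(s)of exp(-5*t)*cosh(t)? (s + 5)/((s + 5)^2-1)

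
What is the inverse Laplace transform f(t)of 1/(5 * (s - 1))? exp(t)/5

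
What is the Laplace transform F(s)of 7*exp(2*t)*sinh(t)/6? 7/(6*((s - 2)^2 - 1))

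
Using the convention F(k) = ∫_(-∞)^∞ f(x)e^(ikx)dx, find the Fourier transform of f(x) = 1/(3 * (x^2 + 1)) pi * exp(-Abs(k))/3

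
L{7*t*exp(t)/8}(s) 7/(8*(s - 1)^2)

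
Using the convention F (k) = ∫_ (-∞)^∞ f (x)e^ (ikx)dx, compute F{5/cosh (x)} 5 * pi/cosh (pi * k/2)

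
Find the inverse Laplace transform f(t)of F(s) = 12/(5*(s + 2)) 12*exp(-2*t)/5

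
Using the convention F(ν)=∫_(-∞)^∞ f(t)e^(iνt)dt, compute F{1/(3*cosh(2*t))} pi/(6*cosh(pi*ν/4))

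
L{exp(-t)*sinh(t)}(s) 1/(s*(s + 2))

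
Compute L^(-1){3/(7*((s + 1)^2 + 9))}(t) exp(-t)*sin(3*t)/7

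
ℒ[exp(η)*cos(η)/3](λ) (λ - 1)/(3*((λ - 1)^2 + 1))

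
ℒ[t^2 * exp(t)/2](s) (s - 1)^(-3)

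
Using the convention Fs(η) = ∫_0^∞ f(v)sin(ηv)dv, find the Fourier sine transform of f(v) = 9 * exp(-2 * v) 9 * η/(η^2 + 4)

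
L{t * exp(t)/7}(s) 1/(7 * (s - 1)^2)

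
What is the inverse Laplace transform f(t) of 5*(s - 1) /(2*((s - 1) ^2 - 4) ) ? 5*exp(t)*cosh(2*t) /2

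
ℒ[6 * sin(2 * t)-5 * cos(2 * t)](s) 12/(s^2 + 4)-5 * s/(s^2 + 4)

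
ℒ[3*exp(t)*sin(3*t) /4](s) 9/(4*((s - 1) ^2 + 9) ) 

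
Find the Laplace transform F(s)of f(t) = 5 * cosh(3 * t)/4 5 * s/(4 * (s^2-9))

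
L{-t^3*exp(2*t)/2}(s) -3/(s - 2)^4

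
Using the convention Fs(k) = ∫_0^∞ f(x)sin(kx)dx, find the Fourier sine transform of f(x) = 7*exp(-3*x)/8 7*k/(8*(k^2+9))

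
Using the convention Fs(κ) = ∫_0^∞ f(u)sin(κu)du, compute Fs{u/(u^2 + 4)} pi * exp(-2 * κ)/2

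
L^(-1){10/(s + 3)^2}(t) 10*t*exp(-3*t)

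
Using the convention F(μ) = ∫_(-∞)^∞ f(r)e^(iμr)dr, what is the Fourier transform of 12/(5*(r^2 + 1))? 12*pi*exp(-Abs(μ))/5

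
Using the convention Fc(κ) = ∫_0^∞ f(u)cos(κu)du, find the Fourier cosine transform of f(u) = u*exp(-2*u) (4 - κ^2)/(κ^2 + 4)^2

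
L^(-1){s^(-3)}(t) t^2/2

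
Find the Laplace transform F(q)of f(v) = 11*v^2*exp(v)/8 11/(4*(q - 1)^3)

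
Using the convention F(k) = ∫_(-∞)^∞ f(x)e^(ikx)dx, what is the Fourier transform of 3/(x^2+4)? 3*pi*exp(-2*Abs(k))/2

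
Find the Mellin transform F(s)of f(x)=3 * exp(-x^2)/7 3 * gamma(s/2)/14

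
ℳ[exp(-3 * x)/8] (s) gamma(s)/(8 * 3^s)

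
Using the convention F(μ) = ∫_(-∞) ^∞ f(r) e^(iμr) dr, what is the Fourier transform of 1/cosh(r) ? pi/cosh(pi*μ/2) 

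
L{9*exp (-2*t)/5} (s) 9/ (5*(s+2))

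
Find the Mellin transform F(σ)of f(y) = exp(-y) gamma(σ)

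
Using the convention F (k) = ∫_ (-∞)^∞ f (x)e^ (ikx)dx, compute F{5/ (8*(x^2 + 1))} 5*pi*exp (-Abs (k))/8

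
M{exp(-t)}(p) gamma(p)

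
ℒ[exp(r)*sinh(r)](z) 1/(z*(z - 2))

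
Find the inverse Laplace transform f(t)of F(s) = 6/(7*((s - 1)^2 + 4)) 3*exp(t)*sin(2*t)/7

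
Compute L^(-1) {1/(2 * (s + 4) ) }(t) exp(-4 * t) /2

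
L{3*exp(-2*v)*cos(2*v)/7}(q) 3*(q+2)/(7*((q+2)^2+4))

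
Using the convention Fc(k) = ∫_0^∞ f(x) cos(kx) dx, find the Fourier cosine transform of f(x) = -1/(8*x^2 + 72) -pi*exp(-3*k) /48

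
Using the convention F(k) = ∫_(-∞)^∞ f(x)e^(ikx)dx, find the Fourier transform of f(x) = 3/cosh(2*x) 3*pi/(2*cosh(pi*k/4))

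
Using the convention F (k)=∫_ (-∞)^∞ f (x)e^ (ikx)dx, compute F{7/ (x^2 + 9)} 7*pi*exp (-3*Abs (k))/3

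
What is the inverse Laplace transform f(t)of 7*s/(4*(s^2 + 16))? 7*cos(4*t)/4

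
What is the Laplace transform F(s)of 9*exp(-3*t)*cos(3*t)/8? 9*(s + 3)/(8*((s + 3)^2 + 9))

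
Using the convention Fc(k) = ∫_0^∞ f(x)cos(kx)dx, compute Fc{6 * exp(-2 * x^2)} 3 * sqrt(2) * sqrt(pi) * exp(-k^2/8)/2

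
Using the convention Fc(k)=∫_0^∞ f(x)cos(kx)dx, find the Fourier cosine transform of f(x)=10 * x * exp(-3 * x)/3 10 * (9 - k^2)/(3 * (k^2 + 9)^2)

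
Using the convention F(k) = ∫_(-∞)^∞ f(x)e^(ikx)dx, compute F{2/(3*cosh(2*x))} pi/(3*cosh(pi*k/4))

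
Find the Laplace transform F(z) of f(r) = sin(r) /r atan(1/z) 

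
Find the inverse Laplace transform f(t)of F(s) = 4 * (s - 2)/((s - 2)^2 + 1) 4 * exp(2 * t) * cos(t)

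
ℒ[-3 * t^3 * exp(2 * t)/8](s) -9/(4 * (s - 2)^4)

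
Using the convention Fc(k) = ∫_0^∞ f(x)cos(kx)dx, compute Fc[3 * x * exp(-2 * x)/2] 3 * (4 - k^2)/(2 * (k^2+4)^2)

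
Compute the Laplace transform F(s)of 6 6/s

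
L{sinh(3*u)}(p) 3/(p^2-9)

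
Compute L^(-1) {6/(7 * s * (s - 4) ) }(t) 3 * exp(2 * t) * sinh(2 * t) /7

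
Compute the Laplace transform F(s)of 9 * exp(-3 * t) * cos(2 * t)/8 9 * (s + 3)/(8 * ((s + 3)^2 + 4))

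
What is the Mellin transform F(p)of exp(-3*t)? gamma(p)/3^p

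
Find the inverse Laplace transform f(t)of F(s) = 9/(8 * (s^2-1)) 9 * sinh(t)/8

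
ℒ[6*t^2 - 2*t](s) 12/s^3 - 2/s^2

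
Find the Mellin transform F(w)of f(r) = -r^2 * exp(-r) -gamma(w+2)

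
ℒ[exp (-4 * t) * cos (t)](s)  (s+4)/ ( (s+4)^2+1)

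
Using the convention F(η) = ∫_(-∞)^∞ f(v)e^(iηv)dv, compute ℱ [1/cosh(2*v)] pi/(2*cosh(pi*η/4))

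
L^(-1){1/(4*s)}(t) 1/4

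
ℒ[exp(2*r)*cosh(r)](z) (z - 2)/((z - 2)^2 - 1)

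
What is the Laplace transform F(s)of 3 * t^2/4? 3/(2 * s^3)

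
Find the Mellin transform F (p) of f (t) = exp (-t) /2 gamma (p) /2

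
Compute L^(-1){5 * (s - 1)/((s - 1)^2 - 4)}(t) 5 * exp(t) * cosh(2 * t)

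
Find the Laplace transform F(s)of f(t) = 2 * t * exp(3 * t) 2/(s - 3)^2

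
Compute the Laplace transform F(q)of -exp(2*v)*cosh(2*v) (2 - q)/(q*(q - 4))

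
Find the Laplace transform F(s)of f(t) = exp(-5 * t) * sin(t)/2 1/(2 * ((s + 5)^2 + 1))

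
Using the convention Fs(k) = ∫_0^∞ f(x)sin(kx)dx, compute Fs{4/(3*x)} 2*pi/3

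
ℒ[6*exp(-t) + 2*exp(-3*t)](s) 6/(s + 1) + 2/(s + 3)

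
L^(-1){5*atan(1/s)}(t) 5*sin(t)/t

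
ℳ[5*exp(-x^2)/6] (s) 5*gamma(s/2)/12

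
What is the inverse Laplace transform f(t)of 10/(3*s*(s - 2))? 10*exp(t)*sinh(t)/3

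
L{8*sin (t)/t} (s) 8*atan (1/s)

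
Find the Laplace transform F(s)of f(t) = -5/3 -5/(3*s)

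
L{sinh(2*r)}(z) 2/(z^2 - 4)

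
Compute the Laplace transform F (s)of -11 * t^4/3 -88/s^5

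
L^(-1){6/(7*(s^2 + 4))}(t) 3*sin(2*t)/7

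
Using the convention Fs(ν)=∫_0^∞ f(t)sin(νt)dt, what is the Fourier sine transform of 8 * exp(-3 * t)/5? 8 * ν/(5 * (ν^2 + 9))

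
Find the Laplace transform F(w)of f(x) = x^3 6/w^4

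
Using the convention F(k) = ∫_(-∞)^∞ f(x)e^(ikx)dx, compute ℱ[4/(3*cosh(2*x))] 2*pi/(3*cosh(pi*k/4))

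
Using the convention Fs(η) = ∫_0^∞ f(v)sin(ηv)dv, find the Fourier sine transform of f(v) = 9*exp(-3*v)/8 9*η/(8*(η^2 + 9))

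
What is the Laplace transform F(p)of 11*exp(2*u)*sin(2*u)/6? 11/(3*((p - 2)^2 + 4))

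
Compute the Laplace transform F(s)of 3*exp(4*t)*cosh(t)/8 3*(s - 4)/(8*((s - 4)^2 - 1))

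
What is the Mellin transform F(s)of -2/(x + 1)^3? -pi*(s - 2)*(s - 1)/sin(pi*s)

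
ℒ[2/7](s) 2/(7 * s)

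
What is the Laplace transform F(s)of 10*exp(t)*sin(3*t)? 30/((s - 1)^2 + 9)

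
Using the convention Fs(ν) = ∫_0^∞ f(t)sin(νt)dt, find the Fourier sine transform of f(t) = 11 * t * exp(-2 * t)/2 22 * ν/(ν^2 + 4)^2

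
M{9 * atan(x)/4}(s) -9 * pi * sec(pi * s/2)/(8 * s)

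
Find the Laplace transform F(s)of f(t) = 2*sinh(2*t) 4/(s^2-4)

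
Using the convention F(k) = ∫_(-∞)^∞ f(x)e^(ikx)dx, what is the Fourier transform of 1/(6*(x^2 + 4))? pi*exp(-2*Abs(k))/12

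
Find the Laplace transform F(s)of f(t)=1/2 1/(2*s)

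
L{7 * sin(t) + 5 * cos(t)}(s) 7/(s^2 + 1) + 5 * s/(s^2 + 1)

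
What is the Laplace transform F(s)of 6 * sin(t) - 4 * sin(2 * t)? 6/(s^2 + 1) - 8/(s^2 + 4)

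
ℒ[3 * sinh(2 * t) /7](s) 6/(7 * (s^2 - 4) ) 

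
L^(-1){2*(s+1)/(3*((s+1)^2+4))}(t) 2*exp(-t)*cos(2*t)/3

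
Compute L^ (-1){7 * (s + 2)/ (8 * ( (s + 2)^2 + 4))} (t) 7 * exp (-2 * t) * cos (2 * t)/8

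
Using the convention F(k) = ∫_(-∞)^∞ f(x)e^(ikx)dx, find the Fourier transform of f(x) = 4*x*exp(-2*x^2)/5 sqrt(2)*I*sqrt(pi)*k*exp(-k^2/8)/10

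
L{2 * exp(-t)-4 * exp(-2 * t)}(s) 2/(s+1)-4/(s+2)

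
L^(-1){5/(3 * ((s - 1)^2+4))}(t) 5 * exp(t) * sin(2 * t)/6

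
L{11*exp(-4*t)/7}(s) 11/(7*(s + 4))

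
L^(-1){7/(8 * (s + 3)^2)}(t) 7 * t * exp(-3 * t)/8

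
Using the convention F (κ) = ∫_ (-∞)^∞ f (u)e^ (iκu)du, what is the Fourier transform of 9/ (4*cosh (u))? 9*pi/ (4*cosh (pi*κ/2))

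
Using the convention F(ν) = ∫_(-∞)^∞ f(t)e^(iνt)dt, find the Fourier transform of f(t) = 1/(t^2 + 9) pi*exp(-3*Abs(ν))/3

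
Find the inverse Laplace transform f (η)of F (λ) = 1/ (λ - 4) exp (4 * η)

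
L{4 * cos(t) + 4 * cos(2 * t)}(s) 4 * s/(s^2 + 1) + 4 * s/(s^2 + 4)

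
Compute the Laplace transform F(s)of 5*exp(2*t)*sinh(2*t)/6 5/(3*s*(s - 4))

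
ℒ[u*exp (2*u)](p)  (p - 2)^ (-2)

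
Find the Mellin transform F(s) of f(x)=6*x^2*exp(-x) 6*gamma(s + 2) 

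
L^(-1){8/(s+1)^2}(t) 8 * t * exp(-t)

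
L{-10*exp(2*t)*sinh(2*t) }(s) -20/(s*(s - 4) ) 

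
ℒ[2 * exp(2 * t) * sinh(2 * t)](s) 4/(s * (s - 4))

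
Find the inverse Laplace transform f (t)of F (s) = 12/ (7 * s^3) 6 * t^2/7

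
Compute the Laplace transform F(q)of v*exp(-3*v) (q + 3)^(-2)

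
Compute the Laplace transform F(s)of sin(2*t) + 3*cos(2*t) 2/(s^2 + 4) + 3*s/(s^2 + 4)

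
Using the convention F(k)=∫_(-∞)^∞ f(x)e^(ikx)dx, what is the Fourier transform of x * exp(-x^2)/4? I * sqrt(pi) * k * exp(-k^2/4)/8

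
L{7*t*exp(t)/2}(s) 7/(2*(s - 1)^2)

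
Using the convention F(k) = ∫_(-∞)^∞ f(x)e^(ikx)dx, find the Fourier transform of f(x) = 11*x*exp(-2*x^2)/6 11*sqrt(2)*I*sqrt(pi)*k*exp(-k^2/8)/48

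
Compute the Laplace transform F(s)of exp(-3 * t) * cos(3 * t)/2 (s + 3)/(2 * ((s + 3)^2 + 9))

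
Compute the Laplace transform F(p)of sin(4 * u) 4/(p^2 + 16)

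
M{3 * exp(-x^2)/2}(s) 3 * gamma(s/2)/4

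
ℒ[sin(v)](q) 1/(q^2 + 1)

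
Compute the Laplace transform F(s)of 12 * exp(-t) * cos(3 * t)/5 12 * (s+1)/(5 * ((s+1)^2+9))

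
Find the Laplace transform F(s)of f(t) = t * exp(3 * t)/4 1/(4 * (s - 3)^2)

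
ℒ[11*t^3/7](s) 66/(7*s^4)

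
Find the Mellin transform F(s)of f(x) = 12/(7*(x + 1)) 12*pi*csc(pi*s)/7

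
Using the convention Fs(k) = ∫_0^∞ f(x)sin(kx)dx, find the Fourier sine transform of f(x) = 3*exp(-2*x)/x 3*atan(k/2)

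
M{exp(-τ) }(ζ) gamma(ζ) 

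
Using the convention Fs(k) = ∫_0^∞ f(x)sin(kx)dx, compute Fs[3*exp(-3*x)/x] 3*atan(k/3)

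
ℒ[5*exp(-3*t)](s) 5/(s+3)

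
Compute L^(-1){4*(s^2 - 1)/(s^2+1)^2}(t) 4*t*cos(t)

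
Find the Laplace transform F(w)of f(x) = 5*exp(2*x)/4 5/(4*(w - 2))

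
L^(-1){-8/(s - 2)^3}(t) -4*t^2*exp(2*t)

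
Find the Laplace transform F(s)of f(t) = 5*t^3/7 30/(7*s^4)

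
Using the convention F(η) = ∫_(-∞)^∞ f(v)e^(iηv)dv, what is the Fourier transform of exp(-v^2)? sqrt(pi)*exp(-η^2/4)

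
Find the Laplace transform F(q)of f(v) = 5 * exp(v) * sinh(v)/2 5/(2 * q * (q - 2))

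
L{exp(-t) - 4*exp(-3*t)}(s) 1/(s + 1) - 4/(s + 3)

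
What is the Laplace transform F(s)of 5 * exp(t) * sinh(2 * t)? 10/((s - 1)^2 - 4)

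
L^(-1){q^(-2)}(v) v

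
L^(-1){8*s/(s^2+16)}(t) 8*cos(4*t)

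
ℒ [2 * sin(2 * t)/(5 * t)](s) 2 * atan(2/s)/5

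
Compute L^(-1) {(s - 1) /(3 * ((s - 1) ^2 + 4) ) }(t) exp(t) * cos(2 * t) /3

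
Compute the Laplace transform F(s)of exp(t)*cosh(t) (s - 1)/(s*(s - 2))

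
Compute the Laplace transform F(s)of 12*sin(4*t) 48/(s^2 + 16)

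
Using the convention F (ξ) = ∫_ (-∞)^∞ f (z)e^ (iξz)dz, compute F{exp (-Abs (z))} 2/ (ξ^2 + 1)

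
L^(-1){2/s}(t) 2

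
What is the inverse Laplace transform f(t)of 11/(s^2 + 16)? 11*sin(4*t)/4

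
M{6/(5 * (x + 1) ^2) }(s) -6 * pi * (s - 1) /(5 * sin(pi * s) ) 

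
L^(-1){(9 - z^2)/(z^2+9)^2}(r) -r * cos(3 * r)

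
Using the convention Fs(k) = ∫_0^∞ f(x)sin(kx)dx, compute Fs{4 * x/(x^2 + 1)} 2 * pi * exp(-k)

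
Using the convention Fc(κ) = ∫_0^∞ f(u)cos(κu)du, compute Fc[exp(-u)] 1/(κ^2+1)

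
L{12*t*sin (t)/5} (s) 24*s/ (5*(s^2 + 1)^2)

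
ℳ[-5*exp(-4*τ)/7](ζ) -5*gamma(ζ)/(7*4^ζ)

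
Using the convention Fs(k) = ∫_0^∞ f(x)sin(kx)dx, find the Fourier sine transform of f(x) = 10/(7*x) 5*pi/7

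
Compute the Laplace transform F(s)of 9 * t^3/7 54/(7 * s^4)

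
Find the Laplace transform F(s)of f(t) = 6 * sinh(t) 6/(s^2 - 1)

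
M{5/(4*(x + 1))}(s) 5*pi*csc(pi*s)/4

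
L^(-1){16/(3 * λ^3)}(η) 8 * η^2/3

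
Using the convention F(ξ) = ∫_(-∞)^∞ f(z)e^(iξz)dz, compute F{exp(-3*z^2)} sqrt(3)*sqrt(pi)*exp(-ξ^2/12)/3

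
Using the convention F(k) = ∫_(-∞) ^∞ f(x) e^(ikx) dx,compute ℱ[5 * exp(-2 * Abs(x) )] 20/(k^2 + 4) 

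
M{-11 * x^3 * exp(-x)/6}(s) -11 * gamma(s + 3)/6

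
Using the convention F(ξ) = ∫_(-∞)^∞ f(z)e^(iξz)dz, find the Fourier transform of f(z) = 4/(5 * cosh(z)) 4 * pi/(5 * cosh(pi * ξ/2))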